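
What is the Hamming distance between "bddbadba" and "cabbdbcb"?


Comparing "bddbadba" and "cabbdbcb" position by position:
  Position 0: 'b' vs 'c' => differ
  Position 1: 'd' vs 'a' => differ
  Position 2: 'd' vs 'b' => differ
  Position 3: 'b' vs 'b' => same
  Position 4: 'a' vs 'd' => differ
  Position 5: 'd' vs 'b' => differ
  Position 6: 'b' vs 'c' => differ
  Position 7: 'a' vs 'b' => differ
Total differences (Hamming distance): 7

7


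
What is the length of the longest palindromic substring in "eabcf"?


Input: "eabcf"
Checking substrings for palindromes:
  No multi-char palindromic substrings found
Longest palindromic substring: "e" with length 1

1


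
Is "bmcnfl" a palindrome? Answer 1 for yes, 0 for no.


Input: bmcnfl
Reversed: lfncmb
  Compare pos 0 ('b') with pos 5 ('l'): MISMATCH
  Compare pos 1 ('m') with pos 4 ('f'): MISMATCH
  Compare pos 2 ('c') with pos 3 ('n'): MISMATCH
Result: not a palindrome

0


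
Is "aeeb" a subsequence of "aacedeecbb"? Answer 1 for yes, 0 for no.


Check if "aeeb" is a subsequence of "aacedeecbb"
Greedy scan:
  Position 0 ('a'): matches sub[0] = 'a'
  Position 1 ('a'): no match needed
  Position 2 ('c'): no match needed
  Position 3 ('e'): matches sub[1] = 'e'
  Position 4 ('d'): no match needed
  Position 5 ('e'): matches sub[2] = 'e'
  Position 6 ('e'): no match needed
  Position 7 ('c'): no match needed
  Position 8 ('b'): matches sub[3] = 'b'
  Position 9 ('b'): no match needed
All 4 characters matched => is a subsequence

1


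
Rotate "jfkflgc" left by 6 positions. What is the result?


Input: "jfkflgc", rotate left by 6
First 6 characters: "jfkflg"
Remaining characters: "c"
Concatenate remaining + first: "c" + "jfkflg" = "cjfkflg"

cjfkflg


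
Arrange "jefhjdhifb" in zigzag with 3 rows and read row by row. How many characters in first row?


Zigzag "jefhjdhifb" into 3 rows:
Placing characters:
  'j' => row 0
  'e' => row 1
  'f' => row 2
  'h' => row 1
  'j' => row 0
  'd' => row 1
  'h' => row 2
  'i' => row 1
  'f' => row 0
  'b' => row 1
Rows:
  Row 0: "jjf"
  Row 1: "ehdib"
  Row 2: "fh"
First row length: 3

3


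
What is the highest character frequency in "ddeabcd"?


Input: ddeabcd
Character counts:
  'a': 1
  'b': 1
  'c': 1
  'd': 3
  'e': 1
Maximum frequency: 3

3


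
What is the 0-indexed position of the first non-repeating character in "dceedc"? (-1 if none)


Input: dceedc
Character frequencies:
  'c': 2
  'd': 2
  'e': 2
Scanning left to right for freq == 1:
  Position 0 ('d'): freq=2, skip
  Position 1 ('c'): freq=2, skip
  Position 2 ('e'): freq=2, skip
  Position 3 ('e'): freq=2, skip
  Position 4 ('d'): freq=2, skip
  Position 5 ('c'): freq=2, skip
  No unique character found => answer = -1

-1


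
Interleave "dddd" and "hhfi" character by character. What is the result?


Interleaving "dddd" and "hhfi":
  Position 0: 'd' from first, 'h' from second => "dh"
  Position 1: 'd' from first, 'h' from second => "dh"
  Position 2: 'd' from first, 'f' from second => "df"
  Position 3: 'd' from first, 'i' from second => "di"
Result: dhdhdfdi

dhdhdfdi


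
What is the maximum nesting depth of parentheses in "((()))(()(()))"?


Input: "((()))(()(()))"
Tracking depth:
  Position 0 '(': depth becomes 1
  Position 1 '(': depth becomes 2
  Position 2 '(': depth becomes 3
  Position 3 ')': depth becomes 2
  Position 4 ')': depth becomes 1
  Position 5 ')': depth becomes 0
  Position 6 '(': depth becomes 1
  Position 7 '(': depth becomes 2
  Position 8 ')': depth becomes 1
  Position 9 '(': depth becomes 2
  Position 10 '(': depth becomes 3
  Position 11 ')': depth becomes 2
  Position 12 ')': depth becomes 1
  Position 13 ')': depth becomes 0
Maximum depth reached: 3

3


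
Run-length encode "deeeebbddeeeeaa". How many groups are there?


Input: deeeebbddeeeeaa
Scanning for consecutive runs:
  Group 1: 'd' x 1 (positions 0-0)
  Group 2: 'e' x 4 (positions 1-4)
  Group 3: 'b' x 2 (positions 5-6)
  Group 4: 'd' x 2 (positions 7-8)
  Group 5: 'e' x 4 (positions 9-12)
  Group 6: 'a' x 2 (positions 13-14)
Total groups: 6

6


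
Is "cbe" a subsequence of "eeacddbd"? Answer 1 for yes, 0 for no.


Check if "cbe" is a subsequence of "eeacddbd"
Greedy scan:
  Position 0 ('e'): no match needed
  Position 1 ('e'): no match needed
  Position 2 ('a'): no match needed
  Position 3 ('c'): matches sub[0] = 'c'
  Position 4 ('d'): no match needed
  Position 5 ('d'): no match needed
  Position 6 ('b'): matches sub[1] = 'b'
  Position 7 ('d'): no match needed
Only matched 2/3 characters => not a subsequence

0


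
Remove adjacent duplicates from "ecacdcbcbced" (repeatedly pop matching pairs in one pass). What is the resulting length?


Input: ecacdcbcbced
Stack-based adjacent duplicate removal:
  Read 'e': push. Stack: e
  Read 'c': push. Stack: ec
  Read 'a': push. Stack: eca
  Read 'c': push. Stack: ecac
  Read 'd': push. Stack: ecacd
  Read 'c': push. Stack: ecacdc
  Read 'b': push. Stack: ecacdcb
  Read 'c': push. Stack: ecacdcbc
  Read 'b': push. Stack: ecacdcbcb
  Read 'c': push. Stack: ecacdcbcbc
  Read 'e': push. Stack: ecacdcbcbce
  Read 'd': push. Stack: ecacdcbcbced
Final stack: "ecacdcbcbced" (length 12)

12


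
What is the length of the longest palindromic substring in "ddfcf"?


Input: "ddfcf"
Checking substrings for palindromes:
  [2:5] "fcf" (len 3) => palindrome
  [0:2] "dd" (len 2) => palindrome
Longest palindromic substring: "fcf" with length 3

3


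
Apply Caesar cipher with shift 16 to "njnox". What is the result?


Caesar cipher: shift "njnox" by 16
  'n' (pos 13) + 16 = pos 3 = 'd'
  'j' (pos 9) + 16 = pos 25 = 'z'
  'n' (pos 13) + 16 = pos 3 = 'd'
  'o' (pos 14) + 16 = pos 4 = 'e'
  'x' (pos 23) + 16 = pos 13 = 'n'
Result: dzden

dzden


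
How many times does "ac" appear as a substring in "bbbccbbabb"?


Searching for "ac" in "bbbccbbabb"
Scanning each position:
  Position 0: "bb" => no
  Position 1: "bb" => no
  Position 2: "bc" => no
  Position 3: "cc" => no
  Position 4: "cb" => no
  Position 5: "bb" => no
  Position 6: "ba" => no
  Position 7: "ab" => no
  Position 8: "bb" => no
Total occurrences: 0

0


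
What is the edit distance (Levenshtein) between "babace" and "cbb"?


Computing edit distance: "babace" -> "cbb"
DP table:
           c    b    b
      0    1    2    3
  b   1    1    1    2
  a   2    2    2    2
  b   3    3    2    2
  a   4    4    3    3
  c   5    4    4    4
  e   6    5    5    5
Edit distance = dp[6][3] = 5

5


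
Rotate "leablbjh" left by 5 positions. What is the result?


Input: "leablbjh", rotate left by 5
First 5 characters: "leabl"
Remaining characters: "bjh"
Concatenate remaining + first: "bjh" + "leabl" = "bjhleabl"

bjhleabl


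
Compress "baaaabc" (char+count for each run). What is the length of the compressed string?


Input: baaaabc
Runs:
  'b' x 1 => "b1"
  'a' x 4 => "a4"
  'b' x 1 => "b1"
  'c' x 1 => "c1"
Compressed: "b1a4b1c1"
Compressed length: 8

8


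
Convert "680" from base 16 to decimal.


Input: "680" in base 16
Positional expansion:
  Digit '6' (value 6) x 16^2 = 1536
  Digit '8' (value 8) x 16^1 = 128
  Digit '0' (value 0) x 16^0 = 0
Sum = 1664

1664


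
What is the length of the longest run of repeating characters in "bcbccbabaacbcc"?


Input: "bcbccbabaacbcc"
Scanning for longest run:
  Position 1 ('c'): new char, reset run to 1
  Position 2 ('b'): new char, reset run to 1
  Position 3 ('c'): new char, reset run to 1
  Position 4 ('c'): continues run of 'c', length=2
  Position 5 ('b'): new char, reset run to 1
  Position 6 ('a'): new char, reset run to 1
  Position 7 ('b'): new char, reset run to 1
  Position 8 ('a'): new char, reset run to 1
  Position 9 ('a'): continues run of 'a', length=2
  Position 10 ('c'): new char, reset run to 1
  Position 11 ('b'): new char, reset run to 1
  Position 12 ('c'): new char, reset run to 1
  Position 13 ('c'): continues run of 'c', length=2
Longest run: 'c' with length 2

2


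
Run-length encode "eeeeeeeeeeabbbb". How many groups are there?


Input: eeeeeeeeeeabbbb
Scanning for consecutive runs:
  Group 1: 'e' x 10 (positions 0-9)
  Group 2: 'a' x 1 (positions 10-10)
  Group 3: 'b' x 4 (positions 11-14)
Total groups: 3

3


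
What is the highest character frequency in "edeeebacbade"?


Input: edeeebacbade
Character counts:
  'a': 2
  'b': 2
  'c': 1
  'd': 2
  'e': 5
Maximum frequency: 5

5


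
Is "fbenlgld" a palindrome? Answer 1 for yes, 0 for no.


Input: fbenlgld
Reversed: dlglnebf
  Compare pos 0 ('f') with pos 7 ('d'): MISMATCH
  Compare pos 1 ('b') with pos 6 ('l'): MISMATCH
  Compare pos 2 ('e') with pos 5 ('g'): MISMATCH
  Compare pos 3 ('n') with pos 4 ('l'): MISMATCH
Result: not a palindrome

0


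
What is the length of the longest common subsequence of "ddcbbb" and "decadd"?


LCS of "ddcbbb" and "decadd"
DP table:
           d    e    c    a    d    d
      0    0    0    0    0    0    0
  d   0    1    1    1    1    1    1
  d   0    1    1    1    1    2    2
  c   0    1    1    2    2    2    2
  b   0    1    1    2    2    2    2
  b   0    1    1    2    2    2    2
  b   0    1    1    2    2    2    2
LCS length = dp[6][6] = 2

2


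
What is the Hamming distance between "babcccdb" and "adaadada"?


Comparing "babcccdb" and "adaadada" position by position:
  Position 0: 'b' vs 'a' => differ
  Position 1: 'a' vs 'd' => differ
  Position 2: 'b' vs 'a' => differ
  Position 3: 'c' vs 'a' => differ
  Position 4: 'c' vs 'd' => differ
  Position 5: 'c' vs 'a' => differ
  Position 6: 'd' vs 'd' => same
  Position 7: 'b' vs 'a' => differ
Total differences (Hamming distance): 7

7


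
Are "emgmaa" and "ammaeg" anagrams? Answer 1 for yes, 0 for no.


Strings: "emgmaa", "ammaeg"
Sorted first:  aaegmm
Sorted second: aaegmm
Sorted forms match => anagrams

1


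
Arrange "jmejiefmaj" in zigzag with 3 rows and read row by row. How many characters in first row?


Zigzag "jmejiefmaj" into 3 rows:
Placing characters:
  'j' => row 0
  'm' => row 1
  'e' => row 2
  'j' => row 1
  'i' => row 0
  'e' => row 1
  'f' => row 2
  'm' => row 1
  'a' => row 0
  'j' => row 1
Rows:
  Row 0: "jia"
  Row 1: "mjemj"
  Row 2: "ef"
First row length: 3

3


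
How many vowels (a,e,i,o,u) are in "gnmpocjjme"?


Input: gnmpocjjme
Checking each character:
  'g' at position 0: consonant
  'n' at position 1: consonant
  'm' at position 2: consonant
  'p' at position 3: consonant
  'o' at position 4: vowel (running total: 1)
  'c' at position 5: consonant
  'j' at position 6: consonant
  'j' at position 7: consonant
  'm' at position 8: consonant
  'e' at position 9: vowel (running total: 2)
Total vowels: 2

2


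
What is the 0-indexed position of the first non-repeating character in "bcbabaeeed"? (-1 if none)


Input: bcbabaeeed
Character frequencies:
  'a': 2
  'b': 3
  'c': 1
  'd': 1
  'e': 3
Scanning left to right for freq == 1:
  Position 0 ('b'): freq=3, skip
  Position 1 ('c'): unique! => answer = 1

1


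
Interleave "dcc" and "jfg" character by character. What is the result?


Interleaving "dcc" and "jfg":
  Position 0: 'd' from first, 'j' from second => "dj"
  Position 1: 'c' from first, 'f' from second => "cf"
  Position 2: 'c' from first, 'g' from second => "cg"
Result: djcfcg

djcfcg


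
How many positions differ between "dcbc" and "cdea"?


Comparing "dcbc" and "cdea" position by position:
  Position 0: 'd' vs 'c' => DIFFER
  Position 1: 'c' vs 'd' => DIFFER
  Position 2: 'b' vs 'e' => DIFFER
  Position 3: 'c' vs 'a' => DIFFER
Positions that differ: 4

4


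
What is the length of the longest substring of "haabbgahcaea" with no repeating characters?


Input: "haabbgahcaea"
Sliding window (track last position of each char):
  Position 0 ('h'): window [0,0] length 1 -- new best
  Position 1 ('a'): window [0,1] length 2 -- new best
  Position 2 ('a'): repeat (last at 1), move window start to 2
  Position 2 ('a'): window [2,2] length 1
  Position 3 ('b'): window [2,3] length 2
  Position 4 ('b'): repeat (last at 3), move window start to 4
  Position 4 ('b'): window [4,4] length 1
  Position 5 ('g'): window [4,5] length 2
  Position 6 ('a'): window [4,6] length 3 -- new best
  Position 7 ('h'): window [4,7] length 4 -- new best
  Position 8 ('c'): window [4,8] length 5 -- new best
  Position 9 ('a'): repeat (last at 6), move window start to 7
  Position 9 ('a'): window [7,9] length 3
  Position 10 ('e'): window [7,10] length 4
  Position 11 ('a'): repeat (last at 9), move window start to 10
  Position 11 ('a'): window [10,11] length 2
Longest substring with no repeats: "bgahc" with length 5

5


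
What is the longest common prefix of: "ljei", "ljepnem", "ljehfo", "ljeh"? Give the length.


Words: ljei, ljepnem, ljehfo, ljeh
  Position 0: all 'l' => match
  Position 1: all 'j' => match
  Position 2: all 'e' => match
  Position 3: ('i', 'p', 'h', 'h') => mismatch, stop
LCP = "lje" (length 3)

3


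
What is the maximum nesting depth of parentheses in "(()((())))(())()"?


Input: "(()((())))(())()"
Tracking depth:
  Position 0 '(': depth becomes 1
  Position 1 '(': depth becomes 2
  Position 2 ')': depth becomes 1
  Position 3 '(': depth becomes 2
  Position 4 '(': depth becomes 3
  Position 5 '(': depth becomes 4
  Position 6 ')': depth becomes 3
  Position 7 ')': depth becomes 2
  Position 8 ')': depth becomes 1
  Position 9 ')': depth becomes 0
  Position 10 '(': depth becomes 1
  Position 11 '(': depth becomes 2
  Position 12 ')': depth becomes 1
  Position 13 ')': depth becomes 0
  Position 14 '(': depth becomes 1
  Position 15 ')': depth becomes 0
Maximum depth reached: 4

4


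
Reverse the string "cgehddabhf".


Input: cgehddabhf
Reading characters right to left:
  Position 9: 'f'
  Position 8: 'h'
  Position 7: 'b'
  Position 6: 'a'
  Position 5: 'd'
  Position 4: 'd'
  Position 3: 'h'
  Position 2: 'e'
  Position 1: 'g'
  Position 0: 'c'
Reversed: fhbaddhegc

fhbaddhegc


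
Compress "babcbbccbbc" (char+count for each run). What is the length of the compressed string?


Input: babcbbccbbc
Runs:
  'b' x 1 => "b1"
  'a' x 1 => "a1"
  'b' x 1 => "b1"
  'c' x 1 => "c1"
  'b' x 2 => "b2"
  'c' x 2 => "c2"
  'b' x 2 => "b2"
  'c' x 1 => "c1"
Compressed: "b1a1b1c1b2c2b2c1"
Compressed length: 16

16


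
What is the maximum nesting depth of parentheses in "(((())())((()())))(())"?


Input: "(((())())((()())))(())"
Tracking depth:
  Position 0 '(': depth becomes 1
  Position 1 '(': depth becomes 2
  Position 2 '(': depth becomes 3
  Position 3 '(': depth becomes 4
  Position 4 ')': depth becomes 3
  Position 5 ')': depth becomes 2
  Position 6 '(': depth becomes 3
  Position 7 ')': depth becomes 2
  Position 8 ')': depth becomes 1
  Position 9 '(': depth becomes 2
  Position 10 '(': depth becomes 3
  Position 11 '(': depth becomes 4
  Position 12 ')': depth becomes 3
  Position 13 '(': depth becomes 4
  Position 14 ')': depth becomes 3
  Position 15 ')': depth becomes 2
  Position 16 ')': depth becomes 1
  Position 17 ')': depth becomes 0
  Position 18 '(': depth becomes 1
  Position 19 '(': depth becomes 2
  Position 20 ')': depth becomes 1
  Position 21 ')': depth becomes 0
Maximum depth reached: 4

4


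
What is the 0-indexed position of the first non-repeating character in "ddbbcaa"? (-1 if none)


Input: ddbbcaa
Character frequencies:
  'a': 2
  'b': 2
  'c': 1
  'd': 2
Scanning left to right for freq == 1:
  Position 0 ('d'): freq=2, skip
  Position 1 ('d'): freq=2, skip
  Position 2 ('b'): freq=2, skip
  Position 3 ('b'): freq=2, skip
  Position 4 ('c'): unique! => answer = 4

4


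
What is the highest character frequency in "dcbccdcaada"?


Input: dcbccdcaada
Character counts:
  'a': 3
  'b': 1
  'c': 4
  'd': 3
Maximum frequency: 4

4


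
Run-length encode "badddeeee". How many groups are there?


Input: badddeeee
Scanning for consecutive runs:
  Group 1: 'b' x 1 (positions 0-0)
  Group 2: 'a' x 1 (positions 1-1)
  Group 3: 'd' x 3 (positions 2-4)
  Group 4: 'e' x 4 (positions 5-8)
Total groups: 4

4


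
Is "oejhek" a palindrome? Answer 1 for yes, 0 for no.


Input: oejhek
Reversed: kehjeo
  Compare pos 0 ('o') with pos 5 ('k'): MISMATCH
  Compare pos 1 ('e') with pos 4 ('e'): match
  Compare pos 2 ('j') with pos 3 ('h'): MISMATCH
Result: not a palindrome

0


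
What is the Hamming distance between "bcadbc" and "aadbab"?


Comparing "bcadbc" and "aadbab" position by position:
  Position 0: 'b' vs 'a' => differ
  Position 1: 'c' vs 'a' => differ
  Position 2: 'a' vs 'd' => differ
  Position 3: 'd' vs 'b' => differ
  Position 4: 'b' vs 'a' => differ
  Position 5: 'c' vs 'b' => differ
Total differences (Hamming distance): 6

6


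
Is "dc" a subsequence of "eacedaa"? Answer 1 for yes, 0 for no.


Check if "dc" is a subsequence of "eacedaa"
Greedy scan:
  Position 0 ('e'): no match needed
  Position 1 ('a'): no match needed
  Position 2 ('c'): no match needed
  Position 3 ('e'): no match needed
  Position 4 ('d'): matches sub[0] = 'd'
  Position 5 ('a'): no match needed
  Position 6 ('a'): no match needed
Only matched 1/2 characters => not a subsequence

0


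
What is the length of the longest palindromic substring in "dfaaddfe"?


Input: "dfaaddfe"
Checking substrings for palindromes:
  [2:4] "aa" (len 2) => palindrome
  [4:6] "dd" (len 2) => palindrome
Longest palindromic substring: "aa" with length 2

2


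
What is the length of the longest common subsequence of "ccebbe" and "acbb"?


LCS of "ccebbe" and "acbb"
DP table:
           a    c    b    b
      0    0    0    0    0
  c   0    0    1    1    1
  c   0    0    1    1    1
  e   0    0    1    1    1
  b   0    0    1    2    2
  b   0    0    1    2    3
  e   0    0    1    2    3
LCS length = dp[6][4] = 3

3


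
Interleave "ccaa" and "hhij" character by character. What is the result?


Interleaving "ccaa" and "hhij":
  Position 0: 'c' from first, 'h' from second => "ch"
  Position 1: 'c' from first, 'h' from second => "ch"
  Position 2: 'a' from first, 'i' from second => "ai"
  Position 3: 'a' from first, 'j' from second => "aj"
Result: chchaiaj

chchaiaj


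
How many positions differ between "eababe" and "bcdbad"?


Comparing "eababe" and "bcdbad" position by position:
  Position 0: 'e' vs 'b' => DIFFER
  Position 1: 'a' vs 'c' => DIFFER
  Position 2: 'b' vs 'd' => DIFFER
  Position 3: 'a' vs 'b' => DIFFER
  Position 4: 'b' vs 'a' => DIFFER
  Position 5: 'e' vs 'd' => DIFFER
Positions that differ: 6

6


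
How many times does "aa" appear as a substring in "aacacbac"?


Searching for "aa" in "aacacbac"
Scanning each position:
  Position 0: "aa" => MATCH
  Position 1: "ac" => no
  Position 2: "ca" => no
  Position 3: "ac" => no
  Position 4: "cb" => no
  Position 5: "ba" => no
  Position 6: "ac" => no
Total occurrences: 1

1


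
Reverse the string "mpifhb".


Input: mpifhb
Reading characters right to left:
  Position 5: 'b'
  Position 4: 'h'
  Position 3: 'f'
  Position 2: 'i'
  Position 1: 'p'
  Position 0: 'm'
Reversed: bhfipm

bhfipm


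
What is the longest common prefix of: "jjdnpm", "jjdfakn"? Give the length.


Words: jjdnpm, jjdfakn
  Position 0: all 'j' => match
  Position 1: all 'j' => match
  Position 2: all 'd' => match
  Position 3: ('n', 'f') => mismatch, stop
LCP = "jjd" (length 3)

3


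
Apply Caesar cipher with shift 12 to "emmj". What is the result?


Caesar cipher: shift "emmj" by 12
  'e' (pos 4) + 12 = pos 16 = 'q'
  'm' (pos 12) + 12 = pos 24 = 'y'
  'm' (pos 12) + 12 = pos 24 = 'y'
  'j' (pos 9) + 12 = pos 21 = 'v'
Result: qyyv

qyyv


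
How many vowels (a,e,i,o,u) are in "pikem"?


Input: pikem
Checking each character:
  'p' at position 0: consonant
  'i' at position 1: vowel (running total: 1)
  'k' at position 2: consonant
  'e' at position 3: vowel (running total: 2)
  'm' at position 4: consonant
Total vowels: 2

2


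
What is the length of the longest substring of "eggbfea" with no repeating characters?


Input: "eggbfea"
Sliding window (track last position of each char):
  Position 0 ('e'): window [0,0] length 1 -- new best
  Position 1 ('g'): window [0,1] length 2 -- new best
  Position 2 ('g'): repeat (last at 1), move window start to 2
  Position 2 ('g'): window [2,2] length 1
  Position 3 ('b'): window [2,3] length 2
  Position 4 ('f'): window [2,4] length 3 -- new best
  Position 5 ('e'): window [2,5] length 4 -- new best
  Position 6 ('a'): window [2,6] length 5 -- new best
Longest substring with no repeats: "gbfea" with length 5

5


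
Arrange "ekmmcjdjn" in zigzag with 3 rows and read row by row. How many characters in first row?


Zigzag "ekmmcjdjn" into 3 rows:
Placing characters:
  'e' => row 0
  'k' => row 1
  'm' => row 2
  'm' => row 1
  'c' => row 0
  'j' => row 1
  'd' => row 2
  'j' => row 1
  'n' => row 0
Rows:
  Row 0: "ecn"
  Row 1: "kmjj"
  Row 2: "md"
First row length: 3

3


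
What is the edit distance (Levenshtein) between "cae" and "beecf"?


Computing edit distance: "cae" -> "beecf"
DP table:
           b    e    e    c    f
      0    1    2    3    4    5
  c   1    1    2    3    3    4
  a   2    2    2    3    4    4
  e   3    3    2    2    3    4
Edit distance = dp[3][5] = 4

4


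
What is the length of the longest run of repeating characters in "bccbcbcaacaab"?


Input: "bccbcbcaacaab"
Scanning for longest run:
  Position 1 ('c'): new char, reset run to 1
  Position 2 ('c'): continues run of 'c', length=2
  Position 3 ('b'): new char, reset run to 1
  Position 4 ('c'): new char, reset run to 1
  Position 5 ('b'): new char, reset run to 1
  Position 6 ('c'): new char, reset run to 1
  Position 7 ('a'): new char, reset run to 1
  Position 8 ('a'): continues run of 'a', length=2
  Position 9 ('c'): new char, reset run to 1
  Position 10 ('a'): new char, reset run to 1
  Position 11 ('a'): continues run of 'a', length=2
  Position 12 ('b'): new char, reset run to 1
Longest run: 'c' with length 2

2


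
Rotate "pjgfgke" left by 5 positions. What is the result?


Input: "pjgfgke", rotate left by 5
First 5 characters: "pjgfg"
Remaining characters: "ke"
Concatenate remaining + first: "ke" + "pjgfg" = "kepjgfg"

kepjgfg


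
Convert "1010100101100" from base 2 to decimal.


Input: "1010100101100" in base 2
Positional expansion:
  Digit '1' (value 1) x 2^12 = 4096
  Digit '0' (value 0) x 2^11 = 0
  Digit '1' (value 1) x 2^10 = 1024
  Digit '0' (value 0) x 2^9 = 0
  Digit '1' (value 1) x 2^8 = 256
  Digit '0' (value 0) x 2^7 = 0
  Digit '0' (value 0) x 2^6 = 0
  Digit '1' (value 1) x 2^5 = 32
  Digit '0' (value 0) x 2^4 = 0
  Digit '1' (value 1) x 2^3 = 8
  Digit '1' (value 1) x 2^2 = 4
  Digit '0' (value 0) x 2^1 = 0
  Digit '0' (value 0) x 2^0 = 0
Sum = 5420

5420


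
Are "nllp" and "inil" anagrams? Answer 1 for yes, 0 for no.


Strings: "nllp", "inil"
Sorted first:  llnp
Sorted second: iiln
Differ at position 0: 'l' vs 'i' => not anagrams

0


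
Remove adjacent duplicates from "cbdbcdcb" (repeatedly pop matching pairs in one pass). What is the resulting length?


Input: cbdbcdcb
Stack-based adjacent duplicate removal:
  Read 'c': push. Stack: c
  Read 'b': push. Stack: cb
  Read 'd': push. Stack: cbd
  Read 'b': push. Stack: cbdb
  Read 'c': push. Stack: cbdbc
  Read 'd': push. Stack: cbdbcd
  Read 'c': push. Stack: cbdbcdc
  Read 'b': push. Stack: cbdbcdcb
Final stack: "cbdbcdcb" (length 8)

8


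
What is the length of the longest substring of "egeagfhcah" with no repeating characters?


Input: "egeagfhcah"
Sliding window (track last position of each char):
  Position 0 ('e'): window [0,0] length 1 -- new best
  Position 1 ('g'): window [0,1] length 2 -- new best
  Position 2 ('e'): repeat (last at 0), move window start to 1
  Position 2 ('e'): window [1,2] length 2
  Position 3 ('a'): window [1,3] length 3 -- new best
  Position 4 ('g'): repeat (last at 1), move window start to 2
  Position 4 ('g'): window [2,4] length 3
  Position 5 ('f'): window [2,5] length 4 -- new best
  Position 6 ('h'): window [2,6] length 5 -- new best
  Position 7 ('c'): window [2,7] length 6 -- new best
  Position 8 ('a'): repeat (last at 3), move window start to 4
  Position 8 ('a'): window [4,8] length 5
  Position 9 ('h'): repeat (last at 6), move window start to 7
  Position 9 ('h'): window [7,9] length 3
Longest substring with no repeats: "eagfhc" with length 6

6


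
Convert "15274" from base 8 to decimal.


Input: "15274" in base 8
Positional expansion:
  Digit '1' (value 1) x 8^4 = 4096
  Digit '5' (value 5) x 8^3 = 2560
  Digit '2' (value 2) x 8^2 = 128
  Digit '7' (value 7) x 8^1 = 56
  Digit '4' (value 4) x 8^0 = 4
Sum = 6844

6844


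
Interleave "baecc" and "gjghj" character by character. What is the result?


Interleaving "baecc" and "gjghj":
  Position 0: 'b' from first, 'g' from second => "bg"
  Position 1: 'a' from first, 'j' from second => "aj"
  Position 2: 'e' from first, 'g' from second => "eg"
  Position 3: 'c' from first, 'h' from second => "ch"
  Position 4: 'c' from first, 'j' from second => "cj"
Result: bgajegchcj

bgajegchcj


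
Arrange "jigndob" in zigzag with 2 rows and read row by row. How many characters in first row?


Zigzag "jigndob" into 2 rows:
Placing characters:
  'j' => row 0
  'i' => row 1
  'g' => row 0
  'n' => row 1
  'd' => row 0
  'o' => row 1
  'b' => row 0
Rows:
  Row 0: "jgdb"
  Row 1: "ino"
First row length: 4

4


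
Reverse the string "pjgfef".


Input: pjgfef
Reading characters right to left:
  Position 5: 'f'
  Position 4: 'e'
  Position 3: 'f'
  Position 2: 'g'
  Position 1: 'j'
  Position 0: 'p'
Reversed: fefgjp

fefgjp


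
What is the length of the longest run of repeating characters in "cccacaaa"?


Input: "cccacaaa"
Scanning for longest run:
  Position 1 ('c'): continues run of 'c', length=2
  Position 2 ('c'): continues run of 'c', length=3
  Position 3 ('a'): new char, reset run to 1
  Position 4 ('c'): new char, reset run to 1
  Position 5 ('a'): new char, reset run to 1
  Position 6 ('a'): continues run of 'a', length=2
  Position 7 ('a'): continues run of 'a', length=3
Longest run: 'c' with length 3

3


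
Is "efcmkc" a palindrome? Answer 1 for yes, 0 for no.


Input: efcmkc
Reversed: ckmcfe
  Compare pos 0 ('e') with pos 5 ('c'): MISMATCH
  Compare pos 1 ('f') with pos 4 ('k'): MISMATCH
  Compare pos 2 ('c') with pos 3 ('m'): MISMATCH
Result: not a palindrome

0


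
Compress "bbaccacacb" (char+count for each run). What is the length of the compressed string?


Input: bbaccacacb
Runs:
  'b' x 2 => "b2"
  'a' x 1 => "a1"
  'c' x 2 => "c2"
  'a' x 1 => "a1"
  'c' x 1 => "c1"
  'a' x 1 => "a1"
  'c' x 1 => "c1"
  'b' x 1 => "b1"
Compressed: "b2a1c2a1c1a1c1b1"
Compressed length: 16

16


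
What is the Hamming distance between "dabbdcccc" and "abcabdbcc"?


Comparing "dabbdcccc" and "abcabdbcc" position by position:
  Position 0: 'd' vs 'a' => differ
  Position 1: 'a' vs 'b' => differ
  Position 2: 'b' vs 'c' => differ
  Position 3: 'b' vs 'a' => differ
  Position 4: 'd' vs 'b' => differ
  Position 5: 'c' vs 'd' => differ
  Position 6: 'c' vs 'b' => differ
  Position 7: 'c' vs 'c' => same
  Position 8: 'c' vs 'c' => same
Total differences (Hamming distance): 7

7


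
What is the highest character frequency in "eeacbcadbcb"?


Input: eeacbcadbcb
Character counts:
  'a': 2
  'b': 3
  'c': 3
  'd': 1
  'e': 2
Maximum frequency: 3

3


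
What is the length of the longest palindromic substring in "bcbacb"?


Input: "bcbacb"
Checking substrings for palindromes:
  [0:3] "bcb" (len 3) => palindrome
Longest palindromic substring: "bcb" with length 3

3


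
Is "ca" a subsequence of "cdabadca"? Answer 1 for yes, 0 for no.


Check if "ca" is a subsequence of "cdabadca"
Greedy scan:
  Position 0 ('c'): matches sub[0] = 'c'
  Position 1 ('d'): no match needed
  Position 2 ('a'): matches sub[1] = 'a'
  Position 3 ('b'): no match needed
  Position 4 ('a'): no match needed
  Position 5 ('d'): no match needed
  Position 6 ('c'): no match needed
  Position 7 ('a'): no match needed
All 2 characters matched => is a subsequence

1


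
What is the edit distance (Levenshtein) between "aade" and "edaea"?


Computing edit distance: "aade" -> "edaea"
DP table:
           e    d    a    e    a
      0    1    2    3    4    5
  a   1    1    2    2    3    4
  a   2    2    2    2    3    3
  d   3    3    2    3    3    4
  e   4    3    3    3    3    4
Edit distance = dp[4][5] = 4

4


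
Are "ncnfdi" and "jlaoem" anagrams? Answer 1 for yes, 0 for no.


Strings: "ncnfdi", "jlaoem"
Sorted first:  cdfinn
Sorted second: aejlmo
Differ at position 0: 'c' vs 'a' => not anagrams

0


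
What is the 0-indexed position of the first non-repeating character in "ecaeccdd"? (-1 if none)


Input: ecaeccdd
Character frequencies:
  'a': 1
  'c': 3
  'd': 2
  'e': 2
Scanning left to right for freq == 1:
  Position 0 ('e'): freq=2, skip
  Position 1 ('c'): freq=3, skip
  Position 2 ('a'): unique! => answer = 2

2


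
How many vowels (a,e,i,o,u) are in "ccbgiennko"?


Input: ccbgiennko
Checking each character:
  'c' at position 0: consonant
  'c' at position 1: consonant
  'b' at position 2: consonant
  'g' at position 3: consonant
  'i' at position 4: vowel (running total: 1)
  'e' at position 5: vowel (running total: 2)
  'n' at position 6: consonant
  'n' at position 7: consonant
  'k' at position 8: consonant
  'o' at position 9: vowel (running total: 3)
Total vowels: 3

3


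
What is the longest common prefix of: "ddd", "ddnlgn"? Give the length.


Words: ddd, ddnlgn
  Position 0: all 'd' => match
  Position 1: all 'd' => match
  Position 2: ('d', 'n') => mismatch, stop
LCP = "dd" (length 2)

2


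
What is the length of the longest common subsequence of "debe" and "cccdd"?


LCS of "debe" and "cccdd"
DP table:
           c    c    c    d    d
      0    0    0    0    0    0
  d   0    0    0    0    1    1
  e   0    0    0    0    1    1
  b   0    0    0    0    1    1
  e   0    0    0    0    1    1
LCS length = dp[4][5] = 1

1


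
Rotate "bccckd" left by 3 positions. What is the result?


Input: "bccckd", rotate left by 3
First 3 characters: "bcc"
Remaining characters: "ckd"
Concatenate remaining + first: "ckd" + "bcc" = "ckdbcc"

ckdbcc


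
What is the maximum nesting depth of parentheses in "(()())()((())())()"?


Input: "(()())()((())())()"
Tracking depth:
  Position 0 '(': depth becomes 1
  Position 1 '(': depth becomes 2
  Position 2 ')': depth becomes 1
  Position 3 '(': depth becomes 2
  Position 4 ')': depth becomes 1
  Position 5 ')': depth becomes 0
  Position 6 '(': depth becomes 1
  Position 7 ')': depth becomes 0
  Position 8 '(': depth becomes 1
  Position 9 '(': depth becomes 2
  Position 10 '(': depth becomes 3
  Position 11 ')': depth becomes 2
  Position 12 ')': depth becomes 1
  Position 13 '(': depth becomes 2
  Position 14 ')': depth becomes 1
  Position 15 ')': depth becomes 0
  Position 16 '(': depth becomes 1
  Position 17 ')': depth becomes 0
Maximum depth reached: 3

3


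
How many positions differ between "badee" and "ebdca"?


Comparing "badee" and "ebdca" position by position:
  Position 0: 'b' vs 'e' => DIFFER
  Position 1: 'a' vs 'b' => DIFFER
  Position 2: 'd' vs 'd' => same
  Position 3: 'e' vs 'c' => DIFFER
  Position 4: 'e' vs 'a' => DIFFER
Positions that differ: 4

4


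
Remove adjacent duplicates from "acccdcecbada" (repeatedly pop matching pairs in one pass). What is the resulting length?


Input: acccdcecbada
Stack-based adjacent duplicate removal:
  Read 'a': push. Stack: a
  Read 'c': push. Stack: ac
  Read 'c': matches stack top 'c' => pop. Stack: a
  Read 'c': push. Stack: ac
  Read 'd': push. Stack: acd
  Read 'c': push. Stack: acdc
  Read 'e': push. Stack: acdce
  Read 'c': push. Stack: acdcec
  Read 'b': push. Stack: acdcecb
  Read 'a': push. Stack: acdcecba
  Read 'd': push. Stack: acdcecbad
  Read 'a': push. Stack: acdcecbada
Final stack: "acdcecbada" (length 10)

10


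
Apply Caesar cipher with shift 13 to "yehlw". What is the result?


Caesar cipher: shift "yehlw" by 13
  'y' (pos 24) + 13 = pos 11 = 'l'
  'e' (pos 4) + 13 = pos 17 = 'r'
  'h' (pos 7) + 13 = pos 20 = 'u'
  'l' (pos 11) + 13 = pos 24 = 'y'
  'w' (pos 22) + 13 = pos 9 = 'j'
Result: lruyj

lruyj


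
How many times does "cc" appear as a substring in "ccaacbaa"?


Searching for "cc" in "ccaacbaa"
Scanning each position:
  Position 0: "cc" => MATCH
  Position 1: "ca" => no
  Position 2: "aa" => no
  Position 3: "ac" => no
  Position 4: "cb" => no
  Position 5: "ba" => no
  Position 6: "aa" => no
Total occurrences: 1

1


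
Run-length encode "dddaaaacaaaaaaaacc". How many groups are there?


Input: dddaaaacaaaaaaaacc
Scanning for consecutive runs:
  Group 1: 'd' x 3 (positions 0-2)
  Group 2: 'a' x 4 (positions 3-6)
  Group 3: 'c' x 1 (positions 7-7)
  Group 4: 'a' x 8 (positions 8-15)
  Group 5: 'c' x 2 (positions 16-17)
Total groups: 5

5


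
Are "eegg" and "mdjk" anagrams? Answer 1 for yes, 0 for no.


Strings: "eegg", "mdjk"
Sorted first:  eegg
Sorted second: djkm
Differ at position 0: 'e' vs 'd' => not anagrams

0


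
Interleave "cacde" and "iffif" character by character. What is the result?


Interleaving "cacde" and "iffif":
  Position 0: 'c' from first, 'i' from second => "ci"
  Position 1: 'a' from first, 'f' from second => "af"
  Position 2: 'c' from first, 'f' from second => "cf"
  Position 3: 'd' from first, 'i' from second => "di"
  Position 4: 'e' from first, 'f' from second => "ef"
Result: ciafcfdief

ciafcfdief


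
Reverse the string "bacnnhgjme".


Input: bacnnhgjme
Reading characters right to left:
  Position 9: 'e'
  Position 8: 'm'
  Position 7: 'j'
  Position 6: 'g'
  Position 5: 'h'
  Position 4: 'n'
  Position 3: 'n'
  Position 2: 'c'
  Position 1: 'a'
  Position 0: 'b'
Reversed: emjghnncab

emjghnncab


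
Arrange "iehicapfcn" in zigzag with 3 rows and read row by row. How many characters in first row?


Zigzag "iehicapfcn" into 3 rows:
Placing characters:
  'i' => row 0
  'e' => row 1
  'h' => row 2
  'i' => row 1
  'c' => row 0
  'a' => row 1
  'p' => row 2
  'f' => row 1
  'c' => row 0
  'n' => row 1
Rows:
  Row 0: "icc"
  Row 1: "eiafn"
  Row 2: "hp"
First row length: 3

3


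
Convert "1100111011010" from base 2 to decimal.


Input: "1100111011010" in base 2
Positional expansion:
  Digit '1' (value 1) x 2^12 = 4096
  Digit '1' (value 1) x 2^11 = 2048
  Digit '0' (value 0) x 2^10 = 0
  Digit '0' (value 0) x 2^9 = 0
  Digit '1' (value 1) x 2^8 = 256
  Digit '1' (value 1) x 2^7 = 128
  Digit '1' (value 1) x 2^6 = 64
  Digit '0' (value 0) x 2^5 = 0
  Digit '1' (value 1) x 2^4 = 16
  Digit '1' (value 1) x 2^3 = 8
  Digit '0' (value 0) x 2^2 = 0
  Digit '1' (value 1) x 2^1 = 2
  Digit '0' (value 0) x 2^0 = 0
Sum = 6618

6618


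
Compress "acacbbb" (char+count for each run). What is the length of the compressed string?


Input: acacbbb
Runs:
  'a' x 1 => "a1"
  'c' x 1 => "c1"
  'a' x 1 => "a1"
  'c' x 1 => "c1"
  'b' x 3 => "b3"
Compressed: "a1c1a1c1b3"
Compressed length: 10

10


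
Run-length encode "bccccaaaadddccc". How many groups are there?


Input: bccccaaaadddccc
Scanning for consecutive runs:
  Group 1: 'b' x 1 (positions 0-0)
  Group 2: 'c' x 4 (positions 1-4)
  Group 3: 'a' x 4 (positions 5-8)
  Group 4: 'd' x 3 (positions 9-11)
  Group 5: 'c' x 3 (positions 12-14)
Total groups: 5

5


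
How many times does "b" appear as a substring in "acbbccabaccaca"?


Searching for "b" in "acbbccabaccaca"
Scanning each position:
  Position 0: "a" => no
  Position 1: "c" => no
  Position 2: "b" => MATCH
  Position 3: "b" => MATCH
  Position 4: "c" => no
  Position 5: "c" => no
  Position 6: "a" => no
  Position 7: "b" => MATCH
  Position 8: "a" => no
  Position 9: "c" => no
  Position 10: "c" => no
  Position 11: "a" => no
  Position 12: "c" => no
  Position 13: "a" => no
Total occurrences: 3

3


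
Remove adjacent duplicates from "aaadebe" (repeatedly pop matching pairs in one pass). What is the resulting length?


Input: aaadebe
Stack-based adjacent duplicate removal:
  Read 'a': push. Stack: a
  Read 'a': matches stack top 'a' => pop. Stack: (empty)
  Read 'a': push. Stack: a
  Read 'd': push. Stack: ad
  Read 'e': push. Stack: ade
  Read 'b': push. Stack: adeb
  Read 'e': push. Stack: adebe
Final stack: "adebe" (length 5)

5


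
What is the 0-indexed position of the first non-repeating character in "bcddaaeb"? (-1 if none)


Input: bcddaaeb
Character frequencies:
  'a': 2
  'b': 2
  'c': 1
  'd': 2
  'e': 1
Scanning left to right for freq == 1:
  Position 0 ('b'): freq=2, skip
  Position 1 ('c'): unique! => answer = 1

1


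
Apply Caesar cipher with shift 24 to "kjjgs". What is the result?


Caesar cipher: shift "kjjgs" by 24
  'k' (pos 10) + 24 = pos 8 = 'i'
  'j' (pos 9) + 24 = pos 7 = 'h'
  'j' (pos 9) + 24 = pos 7 = 'h'
  'g' (pos 6) + 24 = pos 4 = 'e'
  's' (pos 18) + 24 = pos 16 = 'q'
Result: ihheq

ihheq


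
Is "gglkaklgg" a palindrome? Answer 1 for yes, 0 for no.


Input: gglkaklgg
Reversed: gglkaklgg
  Compare pos 0 ('g') with pos 8 ('g'): match
  Compare pos 1 ('g') with pos 7 ('g'): match
  Compare pos 2 ('l') with pos 6 ('l'): match
  Compare pos 3 ('k') with pos 5 ('k'): match
Result: palindrome

1


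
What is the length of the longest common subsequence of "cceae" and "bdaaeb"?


LCS of "cceae" and "bdaaeb"
DP table:
           b    d    a    a    e    b
      0    0    0    0    0    0    0
  c   0    0    0    0    0    0    0
  c   0    0    0    0    0    0    0
  e   0    0    0    0    0    1    1
  a   0    0    0    1    1    1    1
  e   0    0    0    1    1    2    2
LCS length = dp[5][6] = 2

2


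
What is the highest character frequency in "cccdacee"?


Input: cccdacee
Character counts:
  'a': 1
  'c': 4
  'd': 1
  'e': 2
Maximum frequency: 4

4


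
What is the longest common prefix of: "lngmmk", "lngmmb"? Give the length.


Words: lngmmk, lngmmb
  Position 0: all 'l' => match
  Position 1: all 'n' => match
  Position 2: all 'g' => match
  Position 3: all 'm' => match
  Position 4: all 'm' => match
  Position 5: ('k', 'b') => mismatch, stop
LCP = "lngmm" (length 5)

5


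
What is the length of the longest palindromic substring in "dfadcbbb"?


Input: "dfadcbbb"
Checking substrings for palindromes:
  [5:8] "bbb" (len 3) => palindrome
  [5:7] "bb" (len 2) => palindrome
  [6:8] "bb" (len 2) => palindrome
Longest palindromic substring: "bbb" with length 3

3


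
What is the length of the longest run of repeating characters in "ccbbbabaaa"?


Input: "ccbbbabaaa"
Scanning for longest run:
  Position 1 ('c'): continues run of 'c', length=2
  Position 2 ('b'): new char, reset run to 1
  Position 3 ('b'): continues run of 'b', length=2
  Position 4 ('b'): continues run of 'b', length=3
  Position 5 ('a'): new char, reset run to 1
  Position 6 ('b'): new char, reset run to 1
  Position 7 ('a'): new char, reset run to 1
  Position 8 ('a'): continues run of 'a', length=2
  Position 9 ('a'): continues run of 'a', length=3
Longest run: 'b' with length 3

3


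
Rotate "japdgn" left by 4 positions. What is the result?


Input: "japdgn", rotate left by 4
First 4 characters: "japd"
Remaining characters: "gn"
Concatenate remaining + first: "gn" + "japd" = "gnjapd"

gnjapd


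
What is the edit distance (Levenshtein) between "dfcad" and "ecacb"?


Computing edit distance: "dfcad" -> "ecacb"
DP table:
           e    c    a    c    b
      0    1    2    3    4    5
  d   1    1    2    3    4    5
  f   2    2    2    3    4    5
  c   3    3    2    3    3    4
  a   4    4    3    2    3    4
  d   5    5    4    3    3    4
Edit distance = dp[5][5] = 4

4


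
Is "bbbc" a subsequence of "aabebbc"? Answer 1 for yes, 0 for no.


Check if "bbbc" is a subsequence of "aabebbc"
Greedy scan:
  Position 0 ('a'): no match needed
  Position 1 ('a'): no match needed
  Position 2 ('b'): matches sub[0] = 'b'
  Position 3 ('e'): no match needed
  Position 4 ('b'): matches sub[1] = 'b'
  Position 5 ('b'): matches sub[2] = 'b'
  Position 6 ('c'): matches sub[3] = 'c'
All 4 characters matched => is a subsequence

1
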